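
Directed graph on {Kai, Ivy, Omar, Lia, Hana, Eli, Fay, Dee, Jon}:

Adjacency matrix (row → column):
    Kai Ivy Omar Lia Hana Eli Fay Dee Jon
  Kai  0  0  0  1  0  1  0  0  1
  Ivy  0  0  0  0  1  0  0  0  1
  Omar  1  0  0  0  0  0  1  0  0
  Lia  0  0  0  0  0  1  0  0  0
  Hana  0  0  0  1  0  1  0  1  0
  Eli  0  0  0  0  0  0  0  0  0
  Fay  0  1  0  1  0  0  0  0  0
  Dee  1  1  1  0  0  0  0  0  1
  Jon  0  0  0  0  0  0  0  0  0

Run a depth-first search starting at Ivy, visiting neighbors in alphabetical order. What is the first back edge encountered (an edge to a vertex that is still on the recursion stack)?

Dee->Ivy

DFS from Ivy (visiting neighbors in alphabetical order); mark gray on enter, black on exit:
Ivy gray
  Hana gray
    Dee gray
      Dee→Ivy: Ivy is gray → back edge
First back edge: Dee → Ivy.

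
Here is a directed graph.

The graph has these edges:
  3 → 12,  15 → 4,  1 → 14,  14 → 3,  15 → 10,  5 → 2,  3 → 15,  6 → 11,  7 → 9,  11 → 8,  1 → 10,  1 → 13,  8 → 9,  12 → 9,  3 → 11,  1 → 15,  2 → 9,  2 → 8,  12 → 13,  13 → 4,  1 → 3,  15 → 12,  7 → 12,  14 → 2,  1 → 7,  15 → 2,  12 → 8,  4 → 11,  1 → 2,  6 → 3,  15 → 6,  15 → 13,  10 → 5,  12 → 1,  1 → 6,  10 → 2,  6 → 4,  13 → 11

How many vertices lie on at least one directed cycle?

7

A vertex is on a directed cycle iff it belongs to a strongly connected component of size ≥ 2 (or has a self-loop).
The vertices on cycles are {1, 3, 6, 7, 12, 14, 15} — 7 in total.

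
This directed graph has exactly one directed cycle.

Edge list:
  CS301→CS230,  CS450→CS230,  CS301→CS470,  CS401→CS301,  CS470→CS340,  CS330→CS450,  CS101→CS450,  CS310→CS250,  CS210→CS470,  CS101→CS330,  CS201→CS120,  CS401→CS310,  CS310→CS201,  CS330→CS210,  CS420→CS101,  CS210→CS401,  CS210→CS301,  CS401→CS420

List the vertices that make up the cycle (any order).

CS101, CS210, CS330, CS401, CS420

DFS with gray/black marking from CS210:
CS210 gray
  CS401 gray
    CS301 gray
      CS230 gray
      CS230 black
      CS470 gray
        CS340 gray
        CS340 black
      CS470 black
    CS301 black
    CS310 gray
      CS201 gray
        CS120 gray
        CS120 black
      CS201 black
      CS250 gray
      CS250 black
    CS310 black
    CS420 gray
      CS101 gray
        CS450 gray
          CS450→CS230: CS230 black — skip
        CS450 black
        CS330 gray
          CS330→CS450: CS450 black — skip
          CS330→CS210: CS210 is gray → back edge
Back edge closes the cycle CS210 → CS401 → CS420 → CS101 → CS330 → CS210; its vertices are {CS101, CS210, CS330, CS401, CS420}.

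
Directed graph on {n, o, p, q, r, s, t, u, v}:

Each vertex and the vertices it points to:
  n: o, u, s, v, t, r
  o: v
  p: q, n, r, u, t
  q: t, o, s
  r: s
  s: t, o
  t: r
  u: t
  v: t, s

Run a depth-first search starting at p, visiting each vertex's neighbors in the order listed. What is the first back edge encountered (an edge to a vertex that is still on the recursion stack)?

s->t

DFS from p (visiting each vertex's neighbors in the order listed); mark gray on enter, black on exit:
p gray
  q gray
    t gray
      r gray
        s gray
          s→t: t is gray → back edge
First back edge: s → t.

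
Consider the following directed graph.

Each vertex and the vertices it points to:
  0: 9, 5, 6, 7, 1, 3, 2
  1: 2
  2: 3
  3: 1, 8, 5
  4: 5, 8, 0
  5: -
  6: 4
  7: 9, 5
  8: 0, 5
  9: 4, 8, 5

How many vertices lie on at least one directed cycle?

9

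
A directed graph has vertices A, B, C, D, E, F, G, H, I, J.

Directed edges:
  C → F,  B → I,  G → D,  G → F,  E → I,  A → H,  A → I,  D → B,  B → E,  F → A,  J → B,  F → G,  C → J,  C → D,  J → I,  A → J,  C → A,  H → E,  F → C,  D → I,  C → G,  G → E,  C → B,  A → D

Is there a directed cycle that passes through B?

No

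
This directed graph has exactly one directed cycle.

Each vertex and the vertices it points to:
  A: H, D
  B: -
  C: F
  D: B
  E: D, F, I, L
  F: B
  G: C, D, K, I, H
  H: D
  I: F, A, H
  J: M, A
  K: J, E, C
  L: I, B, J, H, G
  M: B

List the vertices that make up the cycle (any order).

E, G, K, L

DFS with gray/black marking from E:
E gray
  D gray
    B gray
    B black
  D black
  F gray
    F→B: B black — skip
  F black
  I gray
    I→F: F black — skip
    A gray
      H gray
        H→D: D black — skip
      H black
      A→D: D black — skip
    A black
    I→H: H black — skip
  I black
  L gray
    L→I: I black — skip
    L→B: B black — skip
    J gray
      M gray
        M→B: B black — skip
      M black
      J→A: A black — skip
    J black
    L→H: H black — skip
    G gray
      C gray
        C→F: F black — skip
      C black
      G→D: D black — skip
      K gray
        K→J: J black — skip
        K→E: E is gray → back edge
Back edge closes the cycle E → L → G → K → E; its vertices are {E, G, K, L}.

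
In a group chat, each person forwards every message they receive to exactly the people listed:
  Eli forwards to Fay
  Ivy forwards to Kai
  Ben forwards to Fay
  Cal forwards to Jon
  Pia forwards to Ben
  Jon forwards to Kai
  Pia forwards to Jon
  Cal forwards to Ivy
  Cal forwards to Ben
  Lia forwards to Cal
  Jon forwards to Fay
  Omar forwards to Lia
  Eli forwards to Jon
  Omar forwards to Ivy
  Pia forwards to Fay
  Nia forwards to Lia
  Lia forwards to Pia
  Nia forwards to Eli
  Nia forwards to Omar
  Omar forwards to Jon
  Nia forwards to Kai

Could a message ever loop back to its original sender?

No

DFS with white/gray/black marking, starting from Kai:
Kai gray
Kai black
Eli gray
  Jon gray
    Fay gray
    Fay black
    Jon→Kai: Kai black — skip
  Jon black
  Eli→Fay: Fay black — skip
Eli black
Ivy gray
  Ivy→Kai: Kai black — skip
Ivy black
Omar gray
  Lia gray
    Pia gray
      Pia→Jon: Jon black — skip
      Pia→Fay: Fay black — skip
      Ben gray
        Ben→Fay: Fay black — skip
      Ben black
    Pia black
    Cal gray
      Cal→Jon: Jon black — skip
      Cal→Ben: Ben black — skip
      Cal→Ivy: Ivy black — skip
    Cal black
  Lia black
  Omar→Jon: Jon black — skip
  Omar→Ivy: Ivy black — skip
Omar black
Nia gray
  Nia→Lia: Lia black — skip
  Nia→Kai: Kai black — skip
  Nia→Eli: Eli black — skip
  Nia→Omar: Omar black — skip
Nia black
Every edge goes to a white or black vertex — no back edge, so the graph is acyclic.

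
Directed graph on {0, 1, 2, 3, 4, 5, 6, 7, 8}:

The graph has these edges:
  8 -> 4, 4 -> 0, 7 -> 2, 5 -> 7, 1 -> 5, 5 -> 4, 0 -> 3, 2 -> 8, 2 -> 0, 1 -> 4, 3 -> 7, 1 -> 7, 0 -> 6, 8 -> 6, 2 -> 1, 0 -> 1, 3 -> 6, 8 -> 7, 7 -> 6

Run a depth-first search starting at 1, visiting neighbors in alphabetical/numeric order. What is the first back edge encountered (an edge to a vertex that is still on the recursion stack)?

0→1

DFS from 1 (visiting neighbors in alphabetical/numeric order); mark gray on enter, black on exit:
1 gray
  4 gray
    0 gray
      0→1: 1 is gray → back edge
First back edge: 0 → 1.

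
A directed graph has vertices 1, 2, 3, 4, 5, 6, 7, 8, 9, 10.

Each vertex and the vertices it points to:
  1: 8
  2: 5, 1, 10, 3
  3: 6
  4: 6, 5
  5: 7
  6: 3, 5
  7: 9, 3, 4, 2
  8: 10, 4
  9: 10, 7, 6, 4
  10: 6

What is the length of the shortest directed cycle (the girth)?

For each vertex v, BFS finds the shortest path from v back to v.
The shortest such closed walk is 9 → 7 → 9, length 2.

2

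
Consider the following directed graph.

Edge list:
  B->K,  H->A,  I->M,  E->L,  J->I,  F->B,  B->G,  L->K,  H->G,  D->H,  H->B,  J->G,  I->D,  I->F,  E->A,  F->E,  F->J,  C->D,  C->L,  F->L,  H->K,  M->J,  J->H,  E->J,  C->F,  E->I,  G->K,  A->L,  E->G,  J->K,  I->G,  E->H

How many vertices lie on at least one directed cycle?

5

A vertex is on a directed cycle iff it belongs to a strongly connected component of size ≥ 2 (or has a self-loop).
The vertices on cycles are {E, F, I, J, M} — 5 in total.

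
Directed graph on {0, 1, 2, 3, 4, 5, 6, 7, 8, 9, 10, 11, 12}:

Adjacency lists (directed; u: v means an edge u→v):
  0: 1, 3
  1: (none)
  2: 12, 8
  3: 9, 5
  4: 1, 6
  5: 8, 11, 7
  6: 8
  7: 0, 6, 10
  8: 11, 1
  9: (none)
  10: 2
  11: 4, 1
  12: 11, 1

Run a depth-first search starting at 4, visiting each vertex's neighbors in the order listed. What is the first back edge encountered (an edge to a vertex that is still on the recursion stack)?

DFS from 4 (visiting each vertex's neighbors in the order listed); mark gray on enter, black on exit:
4 gray
  1 gray
  1 black
  6 gray
    8 gray
      11 gray
        11→4: 4 is gray → back edge
First back edge: 11 → 4.

11->4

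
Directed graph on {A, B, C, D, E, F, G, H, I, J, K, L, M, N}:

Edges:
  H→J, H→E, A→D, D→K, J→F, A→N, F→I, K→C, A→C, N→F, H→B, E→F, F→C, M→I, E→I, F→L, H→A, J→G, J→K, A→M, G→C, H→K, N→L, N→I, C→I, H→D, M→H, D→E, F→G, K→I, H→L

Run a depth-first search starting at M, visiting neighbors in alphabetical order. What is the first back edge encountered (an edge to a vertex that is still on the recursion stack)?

A->M

DFS from M (visiting neighbors in alphabetical order); mark gray on enter, black on exit:
M gray
  H gray
    A gray
      C gray
        I gray
        I black
      C black
      D gray
        E gray
          F gray
            F→C: C black — skip
            G gray
              G→C: C black — skip
            G black
            F→I: I black — skip
            L gray
            L black
          F black
          E→I: I black — skip
        E black
        K gray
          K→C: C black — skip
          K→I: I black — skip
        K black
      D black
      A→M: M is gray → back edge
First back edge: A → M.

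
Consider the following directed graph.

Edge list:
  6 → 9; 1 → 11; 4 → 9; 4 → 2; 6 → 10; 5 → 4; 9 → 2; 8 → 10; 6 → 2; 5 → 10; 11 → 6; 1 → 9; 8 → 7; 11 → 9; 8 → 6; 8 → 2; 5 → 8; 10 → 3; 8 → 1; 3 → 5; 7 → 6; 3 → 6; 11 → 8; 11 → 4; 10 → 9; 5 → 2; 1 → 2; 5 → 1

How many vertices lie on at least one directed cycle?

8

A vertex is on a directed cycle iff it belongs to a strongly connected component of size ≥ 2 (or has a self-loop).
The vertices on cycles are {1, 3, 5, 6, 7, 8, 10, 11} — 8 in total.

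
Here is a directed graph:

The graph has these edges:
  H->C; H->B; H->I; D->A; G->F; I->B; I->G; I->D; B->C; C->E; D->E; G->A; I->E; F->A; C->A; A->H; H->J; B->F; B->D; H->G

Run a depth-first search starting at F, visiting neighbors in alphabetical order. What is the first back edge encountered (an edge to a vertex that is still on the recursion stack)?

C→A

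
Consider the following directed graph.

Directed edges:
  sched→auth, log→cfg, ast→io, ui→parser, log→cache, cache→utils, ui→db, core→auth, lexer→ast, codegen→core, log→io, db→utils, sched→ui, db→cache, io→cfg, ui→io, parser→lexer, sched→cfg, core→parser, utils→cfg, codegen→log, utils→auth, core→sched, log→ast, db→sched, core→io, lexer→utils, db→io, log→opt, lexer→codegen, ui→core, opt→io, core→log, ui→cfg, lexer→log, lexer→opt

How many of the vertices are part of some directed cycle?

7

A vertex is on a directed cycle iff it belongs to a strongly connected component of size ≥ 2 (or has a self-loop).
The vertices on cycles are {db, ui, core, lexer, sched, parser, codegen} — 7 in total.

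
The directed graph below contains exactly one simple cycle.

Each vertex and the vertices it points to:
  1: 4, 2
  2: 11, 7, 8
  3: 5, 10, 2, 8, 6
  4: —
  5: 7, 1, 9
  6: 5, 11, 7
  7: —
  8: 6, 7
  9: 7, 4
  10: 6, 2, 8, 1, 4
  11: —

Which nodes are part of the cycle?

1, 2, 5, 6, 8

DFS with gray/black marking from 5:
5 gray
  7 gray
  7 black
  1 gray
    4 gray
    4 black
    2 gray
      11 gray
      11 black
      2→7: 7 black — skip
      8 gray
        6 gray
          6→5: 5 is gray → back edge
Back edge closes the cycle 5 → 1 → 2 → 8 → 6 → 5; its vertices are {1, 2, 5, 6, 8}.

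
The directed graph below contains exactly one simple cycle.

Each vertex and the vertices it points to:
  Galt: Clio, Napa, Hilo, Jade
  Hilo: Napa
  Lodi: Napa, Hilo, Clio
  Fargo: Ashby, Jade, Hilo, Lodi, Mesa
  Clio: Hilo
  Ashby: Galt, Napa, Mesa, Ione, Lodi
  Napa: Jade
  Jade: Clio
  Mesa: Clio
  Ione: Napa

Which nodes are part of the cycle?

Clio, Hilo, Jade, Napa

DFS with gray/black marking from Hilo:
Hilo gray
  Napa gray
    Jade gray
      Clio gray
        Clio→Hilo: Hilo is gray → back edge
Back edge closes the cycle Hilo → Napa → Jade → Clio → Hilo; its vertices are {Clio, Hilo, Jade, Napa}.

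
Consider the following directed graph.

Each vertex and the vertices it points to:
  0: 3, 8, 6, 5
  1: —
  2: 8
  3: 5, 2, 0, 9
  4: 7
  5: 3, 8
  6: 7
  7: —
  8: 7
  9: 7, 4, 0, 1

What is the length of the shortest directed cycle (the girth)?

2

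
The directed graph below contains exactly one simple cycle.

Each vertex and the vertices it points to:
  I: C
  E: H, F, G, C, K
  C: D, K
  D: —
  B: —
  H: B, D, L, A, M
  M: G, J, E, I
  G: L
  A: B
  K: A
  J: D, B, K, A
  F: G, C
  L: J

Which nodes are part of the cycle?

E, H, M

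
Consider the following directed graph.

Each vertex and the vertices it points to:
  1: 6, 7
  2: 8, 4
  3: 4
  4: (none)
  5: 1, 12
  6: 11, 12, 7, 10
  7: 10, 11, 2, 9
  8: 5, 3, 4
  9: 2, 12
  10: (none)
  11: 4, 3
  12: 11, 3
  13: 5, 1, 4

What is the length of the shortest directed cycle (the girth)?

5

For each vertex v, BFS finds the shortest path from v back to v.
The shortest such closed walk is 5 → 1 → 7 → 2 → 8 → 5, length 5.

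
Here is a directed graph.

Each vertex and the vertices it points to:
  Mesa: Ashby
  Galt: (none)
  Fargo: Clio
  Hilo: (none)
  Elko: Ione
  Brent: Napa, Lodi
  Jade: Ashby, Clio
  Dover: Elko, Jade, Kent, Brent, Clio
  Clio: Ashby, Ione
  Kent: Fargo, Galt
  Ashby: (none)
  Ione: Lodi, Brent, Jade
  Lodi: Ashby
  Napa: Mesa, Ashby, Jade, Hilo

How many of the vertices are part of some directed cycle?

5

A vertex is on a directed cycle iff it belongs to a strongly connected component of size ≥ 2 (or has a self-loop).
The vertices on cycles are {Clio, Ione, Jade, Napa, Brent} — 5 in total.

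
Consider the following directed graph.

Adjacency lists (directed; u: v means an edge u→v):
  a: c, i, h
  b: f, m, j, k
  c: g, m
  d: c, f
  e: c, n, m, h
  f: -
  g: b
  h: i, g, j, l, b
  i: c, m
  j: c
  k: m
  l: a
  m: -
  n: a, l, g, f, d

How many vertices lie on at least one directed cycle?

7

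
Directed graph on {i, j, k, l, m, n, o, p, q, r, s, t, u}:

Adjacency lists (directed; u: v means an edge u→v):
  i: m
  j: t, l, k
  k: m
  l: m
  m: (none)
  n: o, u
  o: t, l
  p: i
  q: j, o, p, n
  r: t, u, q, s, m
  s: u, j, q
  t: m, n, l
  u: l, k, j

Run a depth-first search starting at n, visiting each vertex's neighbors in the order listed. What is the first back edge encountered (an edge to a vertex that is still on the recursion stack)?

DFS from n (visiting each vertex's neighbors in the order listed); mark gray on enter, black on exit:
n gray
  o gray
    t gray
      m gray
      m black
      t→n: n is gray → back edge
First back edge: t → n.

t->n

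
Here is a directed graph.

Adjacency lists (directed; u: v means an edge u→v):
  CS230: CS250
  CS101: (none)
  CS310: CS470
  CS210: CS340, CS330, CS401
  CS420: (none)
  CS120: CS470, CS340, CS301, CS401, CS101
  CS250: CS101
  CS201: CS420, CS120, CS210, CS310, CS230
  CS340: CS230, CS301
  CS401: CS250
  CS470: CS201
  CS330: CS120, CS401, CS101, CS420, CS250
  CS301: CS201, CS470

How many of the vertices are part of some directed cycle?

8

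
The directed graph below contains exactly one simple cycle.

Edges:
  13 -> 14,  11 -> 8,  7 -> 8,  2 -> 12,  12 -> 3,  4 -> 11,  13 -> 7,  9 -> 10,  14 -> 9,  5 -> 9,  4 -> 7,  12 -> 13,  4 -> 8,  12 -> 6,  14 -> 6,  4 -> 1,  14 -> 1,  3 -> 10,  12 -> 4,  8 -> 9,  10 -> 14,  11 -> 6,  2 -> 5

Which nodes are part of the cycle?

DFS with gray/black marking from 10:
10 gray
  14 gray
    9 gray
      9→10: 10 is gray → back edge
Back edge closes the cycle 10 → 14 → 9 → 10; its vertices are {9, 10, 14}.

9, 10, 14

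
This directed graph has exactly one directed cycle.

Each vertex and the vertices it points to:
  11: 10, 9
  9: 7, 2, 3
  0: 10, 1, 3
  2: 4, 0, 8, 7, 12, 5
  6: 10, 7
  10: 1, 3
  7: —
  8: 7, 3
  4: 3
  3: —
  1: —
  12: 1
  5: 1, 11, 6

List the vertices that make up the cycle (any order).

2, 5, 9, 11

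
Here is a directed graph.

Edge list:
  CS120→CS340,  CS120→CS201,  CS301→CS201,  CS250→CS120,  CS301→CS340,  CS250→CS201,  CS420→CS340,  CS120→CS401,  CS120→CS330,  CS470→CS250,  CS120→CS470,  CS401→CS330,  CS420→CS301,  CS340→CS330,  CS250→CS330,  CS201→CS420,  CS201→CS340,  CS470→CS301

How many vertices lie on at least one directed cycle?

A vertex is on a directed cycle iff it belongs to a strongly connected component of size ≥ 2 (or has a self-loop).
The vertices on cycles are {CS120, CS201, CS250, CS301, CS420, CS470} — 6 in total.

6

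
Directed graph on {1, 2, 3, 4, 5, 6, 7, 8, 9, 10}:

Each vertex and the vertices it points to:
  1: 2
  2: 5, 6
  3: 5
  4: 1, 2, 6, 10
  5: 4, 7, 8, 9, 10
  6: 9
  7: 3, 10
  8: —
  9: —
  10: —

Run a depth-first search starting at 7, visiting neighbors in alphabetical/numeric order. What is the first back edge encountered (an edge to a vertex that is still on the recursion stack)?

DFS from 7 (visiting neighbors in alphabetical/numeric order); mark gray on enter, black on exit:
7 gray
  3 gray
    5 gray
      4 gray
        1 gray
          2 gray
            2→5: 5 is gray → back edge
First back edge: 2 → 5.

2->5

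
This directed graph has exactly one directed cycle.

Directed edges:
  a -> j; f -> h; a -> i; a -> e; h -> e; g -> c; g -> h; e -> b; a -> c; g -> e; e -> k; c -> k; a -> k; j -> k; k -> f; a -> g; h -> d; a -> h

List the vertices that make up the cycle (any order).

e, f, h, k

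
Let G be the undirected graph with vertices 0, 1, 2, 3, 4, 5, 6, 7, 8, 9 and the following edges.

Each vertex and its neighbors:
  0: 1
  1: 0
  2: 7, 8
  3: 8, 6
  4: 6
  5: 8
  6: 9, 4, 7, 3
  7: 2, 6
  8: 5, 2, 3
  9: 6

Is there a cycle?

Yes

DFS, tracking each vertex's parent; an edge to a visited non-parent vertex closes a cycle.
Start from 8:
visit 8 (parent –)
  visit 5 (parent 8)
    5–8: parent, skip
  visit 2 (parent 8)
    visit 7 (parent 2)
      7–2: parent, skip
      visit 6 (parent 7)
        visit 9 (parent 6)
          9–6: parent, skip
        visit 4 (parent 6)
          4–6: parent, skip
        6–7: parent, skip
        visit 3 (parent 6)
          3–8: 8 visited and ≠ parent → cycle
Cycle: 8 – 2 – 7 – 6 – 3 – 8.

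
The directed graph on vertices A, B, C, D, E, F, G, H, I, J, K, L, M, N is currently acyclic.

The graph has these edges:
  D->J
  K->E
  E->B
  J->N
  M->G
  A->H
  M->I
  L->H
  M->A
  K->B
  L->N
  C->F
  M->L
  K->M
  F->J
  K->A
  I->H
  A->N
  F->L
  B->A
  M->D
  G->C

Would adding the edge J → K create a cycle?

Yes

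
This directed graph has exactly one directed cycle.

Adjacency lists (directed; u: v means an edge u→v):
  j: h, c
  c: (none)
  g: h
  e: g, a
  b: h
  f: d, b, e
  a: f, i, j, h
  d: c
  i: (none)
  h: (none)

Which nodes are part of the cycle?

a, e, f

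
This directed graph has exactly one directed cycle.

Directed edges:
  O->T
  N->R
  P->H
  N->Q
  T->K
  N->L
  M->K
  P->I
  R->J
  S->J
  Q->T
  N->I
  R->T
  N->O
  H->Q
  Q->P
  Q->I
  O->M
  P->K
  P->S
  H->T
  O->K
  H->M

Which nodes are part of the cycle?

H, P, Q

DFS with gray/black marking from Q:
Q gray
  I gray
  I black
  P gray
    P→I: I black — skip
    S gray
      J gray
      J black
    S black
    H gray
      M gray
        K gray
        K black
      M black
      T gray
        T→K: K black — skip
      T black
      H→Q: Q is gray → back edge
Back edge closes the cycle Q → P → H → Q; its vertices are {H, P, Q}.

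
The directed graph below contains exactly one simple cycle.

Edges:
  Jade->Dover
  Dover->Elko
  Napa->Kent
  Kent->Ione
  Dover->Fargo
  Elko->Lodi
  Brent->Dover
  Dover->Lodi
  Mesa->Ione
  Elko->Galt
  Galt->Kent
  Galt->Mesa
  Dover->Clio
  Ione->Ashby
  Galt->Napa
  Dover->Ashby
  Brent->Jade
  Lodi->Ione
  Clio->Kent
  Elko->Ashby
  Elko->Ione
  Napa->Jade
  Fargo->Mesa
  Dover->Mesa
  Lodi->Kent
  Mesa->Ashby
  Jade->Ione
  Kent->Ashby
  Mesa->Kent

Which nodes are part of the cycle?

DFS with gray/black marking from Jade:
Jade gray
  Ione gray
    Ashby gray
    Ashby black
  Ione black
  Dover gray
    Fargo gray
      Mesa gray
        Mesa→Ashby: Ashby black — skip
        Kent gray
          Kent→Ashby: Ashby black — skip
          Kent→Ione: Ione black — skip
        Kent black
        Mesa→Ione: Ione black — skip
      Mesa black
    Fargo black
    Clio gray
      Clio→Kent: Kent black — skip
    Clio black
    Dover→Ashby: Ashby black — skip
    Dover→Mesa: Mesa black — skip
    Elko gray
      Lodi gray
        Lodi→Ione: Ione black — skip
        Lodi→Kent: Kent black — skip
      Lodi black
      Elko→Ashby: Ashby black — skip
      Galt gray
        Galt→Kent: Kent black — skip
        Galt→Mesa: Mesa black — skip
        Napa gray
          Napa→Kent: Kent black — skip
          Napa→Jade: Jade is gray → back edge
Back edge closes the cycle Jade → Dover → Elko → Galt → Napa → Jade; its vertices are {Elko, Galt, Jade, Napa, Dover}.

Elko, Galt, Jade, Napa, Dover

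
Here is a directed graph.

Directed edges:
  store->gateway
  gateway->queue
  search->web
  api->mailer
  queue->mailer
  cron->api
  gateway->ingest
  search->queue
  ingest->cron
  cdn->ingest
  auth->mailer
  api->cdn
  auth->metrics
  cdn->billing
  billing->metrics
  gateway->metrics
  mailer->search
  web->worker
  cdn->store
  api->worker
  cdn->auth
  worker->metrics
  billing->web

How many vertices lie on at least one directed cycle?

9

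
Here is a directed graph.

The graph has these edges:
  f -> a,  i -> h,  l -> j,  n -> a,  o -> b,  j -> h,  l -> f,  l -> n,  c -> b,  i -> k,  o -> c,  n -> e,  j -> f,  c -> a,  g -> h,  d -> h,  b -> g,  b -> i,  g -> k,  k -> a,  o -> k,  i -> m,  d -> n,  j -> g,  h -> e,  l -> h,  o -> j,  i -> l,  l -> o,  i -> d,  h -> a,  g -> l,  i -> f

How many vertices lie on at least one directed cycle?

7

A vertex is on a directed cycle iff it belongs to a strongly connected component of size ≥ 2 (or has a self-loop).
The vertices on cycles are {b, c, g, i, j, l, o} — 7 in total.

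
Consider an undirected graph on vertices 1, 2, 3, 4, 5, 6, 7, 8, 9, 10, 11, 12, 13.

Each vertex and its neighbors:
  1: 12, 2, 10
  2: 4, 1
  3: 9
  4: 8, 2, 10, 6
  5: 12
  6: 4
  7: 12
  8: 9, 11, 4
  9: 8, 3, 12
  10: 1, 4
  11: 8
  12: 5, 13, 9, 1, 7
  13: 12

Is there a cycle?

DFS, tracking each vertex's parent; an edge to a visited non-parent vertex closes a cycle.
Start from 5:
visit 5 (parent –)
  visit 12 (parent 5)
    12–5: parent, skip
    visit 13 (parent 12)
      13–12: parent, skip
    visit 9 (parent 12)
      visit 8 (parent 9)
        8–9: parent, skip
        visit 11 (parent 8)
          11–8: parent, skip
        visit 4 (parent 8)
          4–8: parent, skip
          visit 2 (parent 4)
            2–4: parent, skip
            visit 1 (parent 2)
              1–12: 12 visited and ≠ parent → cycle
Cycle: 12 – 9 – 8 – 4 – 2 – 1 – 12.

Yes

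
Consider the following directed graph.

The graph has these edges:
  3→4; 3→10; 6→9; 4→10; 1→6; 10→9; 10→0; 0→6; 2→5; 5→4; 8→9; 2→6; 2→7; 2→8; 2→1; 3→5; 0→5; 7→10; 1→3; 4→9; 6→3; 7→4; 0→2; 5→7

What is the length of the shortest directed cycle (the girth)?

4

For each vertex v, BFS finds the shortest path from v back to v.
The shortest such closed walk is 0 → 5 → 4 → 10 → 0, length 4.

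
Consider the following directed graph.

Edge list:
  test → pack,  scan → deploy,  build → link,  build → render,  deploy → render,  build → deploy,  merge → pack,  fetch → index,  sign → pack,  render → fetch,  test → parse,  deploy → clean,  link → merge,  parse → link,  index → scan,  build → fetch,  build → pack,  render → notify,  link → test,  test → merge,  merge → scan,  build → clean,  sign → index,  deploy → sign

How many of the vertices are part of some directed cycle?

A vertex is on a directed cycle iff it belongs to a strongly connected component of size ≥ 2 (or has a self-loop).
The vertices on cycles are {link, scan, sign, test, fetch, index, parse, deploy, render} — 9 in total.

9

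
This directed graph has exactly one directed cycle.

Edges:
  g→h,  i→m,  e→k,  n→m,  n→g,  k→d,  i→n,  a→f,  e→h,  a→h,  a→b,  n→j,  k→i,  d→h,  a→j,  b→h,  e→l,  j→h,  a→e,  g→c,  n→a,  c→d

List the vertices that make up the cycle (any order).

DFS with gray/black marking from n:
n gray
  a gray
    j gray
      h gray
      h black
    j black
    f gray
    f black
    e gray
      k gray
        d gray
          d→h: h black — skip
        d black
        i gray
          i→n: n is gray → back edge
Back edge closes the cycle n → a → e → k → i → n; its vertices are {a, e, i, k, n}.

a, e, i, k, n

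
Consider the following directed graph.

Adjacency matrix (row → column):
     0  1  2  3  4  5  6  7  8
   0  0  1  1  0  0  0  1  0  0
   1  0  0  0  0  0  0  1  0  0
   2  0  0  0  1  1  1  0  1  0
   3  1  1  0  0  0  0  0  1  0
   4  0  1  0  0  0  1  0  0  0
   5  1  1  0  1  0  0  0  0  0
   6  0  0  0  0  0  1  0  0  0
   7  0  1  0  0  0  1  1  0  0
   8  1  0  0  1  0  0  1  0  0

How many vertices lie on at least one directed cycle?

A vertex is on a directed cycle iff it belongs to a strongly connected component of size ≥ 2 (or has a self-loop).
The vertices on cycles are {0, 1, 2, 3, 4, 5, 6, 7} — 8 in total.

8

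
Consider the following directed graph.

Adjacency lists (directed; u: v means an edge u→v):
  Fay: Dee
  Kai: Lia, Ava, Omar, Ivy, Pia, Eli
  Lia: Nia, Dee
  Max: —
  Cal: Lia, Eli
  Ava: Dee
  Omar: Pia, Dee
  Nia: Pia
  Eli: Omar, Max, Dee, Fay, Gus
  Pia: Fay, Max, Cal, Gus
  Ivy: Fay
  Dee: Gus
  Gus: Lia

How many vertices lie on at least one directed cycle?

A vertex is on a directed cycle iff it belongs to a strongly connected component of size ≥ 2 (or has a self-loop).
The vertices on cycles are {Cal, Dee, Eli, Fay, Gus, Lia, Nia, Pia, Omar} — 9 in total.

9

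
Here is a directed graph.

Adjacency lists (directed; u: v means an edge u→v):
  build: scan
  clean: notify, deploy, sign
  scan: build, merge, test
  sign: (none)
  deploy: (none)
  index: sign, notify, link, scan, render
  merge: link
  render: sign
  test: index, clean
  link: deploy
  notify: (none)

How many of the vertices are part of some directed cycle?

4

A vertex is on a directed cycle iff it belongs to a strongly connected component of size ≥ 2 (or has a self-loop).
The vertices on cycles are {scan, test, build, index} — 4 in total.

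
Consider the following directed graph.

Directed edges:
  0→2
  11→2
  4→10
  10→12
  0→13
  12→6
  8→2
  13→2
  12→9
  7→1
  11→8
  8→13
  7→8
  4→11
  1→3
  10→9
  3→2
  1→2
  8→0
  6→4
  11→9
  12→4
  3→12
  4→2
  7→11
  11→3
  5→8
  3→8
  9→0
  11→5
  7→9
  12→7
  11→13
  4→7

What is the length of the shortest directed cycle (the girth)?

3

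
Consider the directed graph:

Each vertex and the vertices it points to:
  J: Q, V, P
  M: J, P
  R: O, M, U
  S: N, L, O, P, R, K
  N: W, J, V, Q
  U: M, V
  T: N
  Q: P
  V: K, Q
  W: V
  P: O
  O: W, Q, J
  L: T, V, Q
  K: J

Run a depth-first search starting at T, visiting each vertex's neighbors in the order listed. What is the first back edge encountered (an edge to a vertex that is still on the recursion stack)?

DFS from T (visiting each vertex's neighbors in the order listed); mark gray on enter, black on exit:
T gray
  N gray
    W gray
      V gray
        K gray
          J gray
            Q gray
              P gray
                O gray
                  O→W: W is gray → back edge
First back edge: O → W.

O→W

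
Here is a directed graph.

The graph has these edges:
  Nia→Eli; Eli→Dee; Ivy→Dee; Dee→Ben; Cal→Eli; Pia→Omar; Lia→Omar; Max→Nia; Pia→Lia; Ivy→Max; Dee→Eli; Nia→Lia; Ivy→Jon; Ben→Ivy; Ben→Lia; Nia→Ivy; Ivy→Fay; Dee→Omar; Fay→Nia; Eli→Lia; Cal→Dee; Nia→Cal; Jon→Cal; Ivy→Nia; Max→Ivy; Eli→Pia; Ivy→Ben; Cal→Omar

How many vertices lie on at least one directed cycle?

9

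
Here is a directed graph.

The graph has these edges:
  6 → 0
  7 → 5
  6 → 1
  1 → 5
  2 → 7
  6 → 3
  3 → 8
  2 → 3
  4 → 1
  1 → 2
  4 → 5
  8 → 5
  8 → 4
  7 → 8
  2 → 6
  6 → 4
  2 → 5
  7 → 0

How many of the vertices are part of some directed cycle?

7

A vertex is on a directed cycle iff it belongs to a strongly connected component of size ≥ 2 (or has a self-loop).
The vertices on cycles are {1, 2, 3, 4, 6, 7, 8} — 7 in total.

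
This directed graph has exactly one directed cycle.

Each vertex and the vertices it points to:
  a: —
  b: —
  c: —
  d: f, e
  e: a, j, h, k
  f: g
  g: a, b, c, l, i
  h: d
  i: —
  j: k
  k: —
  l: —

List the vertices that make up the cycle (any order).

d, e, h

DFS with gray/black marking from d:
d gray
  f gray
    g gray
      a gray
      a black
      b gray
      b black
      c gray
      c black
      l gray
      l black
      i gray
      i black
    g black
  f black
  e gray
    e→a: a black — skip
    j gray
      k gray
      k black
    j black
    h gray
      h→d: d is gray → back edge
Back edge closes the cycle d → e → h → d; its vertices are {d, e, h}.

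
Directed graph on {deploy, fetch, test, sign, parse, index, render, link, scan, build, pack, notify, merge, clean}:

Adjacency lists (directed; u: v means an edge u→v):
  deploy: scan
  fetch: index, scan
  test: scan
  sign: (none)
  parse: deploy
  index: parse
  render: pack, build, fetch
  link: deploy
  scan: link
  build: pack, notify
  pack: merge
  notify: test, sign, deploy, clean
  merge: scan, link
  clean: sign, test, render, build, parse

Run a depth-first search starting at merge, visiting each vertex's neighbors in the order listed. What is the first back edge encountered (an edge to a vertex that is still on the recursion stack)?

deploy→scan

DFS from merge (visiting each vertex's neighbors in the order listed); mark gray on enter, black on exit:
merge gray
  scan gray
    link gray
      deploy gray
        deploy→scan: scan is gray → back edge
First back edge: deploy → scan.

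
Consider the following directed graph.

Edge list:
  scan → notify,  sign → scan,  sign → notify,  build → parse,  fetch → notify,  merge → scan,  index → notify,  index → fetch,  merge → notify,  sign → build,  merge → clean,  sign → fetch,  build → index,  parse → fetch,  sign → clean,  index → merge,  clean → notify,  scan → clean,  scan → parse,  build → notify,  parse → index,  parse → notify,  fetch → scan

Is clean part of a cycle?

No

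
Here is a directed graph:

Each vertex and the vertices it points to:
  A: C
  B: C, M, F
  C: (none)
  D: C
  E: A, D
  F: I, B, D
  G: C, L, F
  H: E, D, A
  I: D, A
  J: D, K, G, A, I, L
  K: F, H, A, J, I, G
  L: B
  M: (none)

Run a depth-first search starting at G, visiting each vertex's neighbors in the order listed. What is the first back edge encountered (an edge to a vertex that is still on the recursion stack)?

F→B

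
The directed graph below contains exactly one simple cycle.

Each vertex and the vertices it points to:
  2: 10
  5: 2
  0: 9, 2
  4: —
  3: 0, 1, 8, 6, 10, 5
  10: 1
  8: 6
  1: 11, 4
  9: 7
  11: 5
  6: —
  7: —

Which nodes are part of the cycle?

DFS with gray/black marking from 1:
1 gray
  11 gray
    5 gray
      2 gray
        10 gray
          10→1: 1 is gray → back edge
Back edge closes the cycle 1 → 11 → 5 → 2 → 10 → 1; its vertices are {1, 2, 5, 10, 11}.

1, 2, 5, 10, 11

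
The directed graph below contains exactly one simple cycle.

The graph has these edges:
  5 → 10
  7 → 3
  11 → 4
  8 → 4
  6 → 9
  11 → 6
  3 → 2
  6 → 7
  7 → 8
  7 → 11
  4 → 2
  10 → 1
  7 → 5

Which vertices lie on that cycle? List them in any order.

6, 7, 11

DFS with gray/black marking from 7:
7 gray
  5 gray
    10 gray
      1 gray
      1 black
    10 black
  5 black
  11 gray
    6 gray
      9 gray
      9 black
      6→7: 7 is gray → back edge
Back edge closes the cycle 7 → 11 → 6 → 7; its vertices are {6, 7, 11}.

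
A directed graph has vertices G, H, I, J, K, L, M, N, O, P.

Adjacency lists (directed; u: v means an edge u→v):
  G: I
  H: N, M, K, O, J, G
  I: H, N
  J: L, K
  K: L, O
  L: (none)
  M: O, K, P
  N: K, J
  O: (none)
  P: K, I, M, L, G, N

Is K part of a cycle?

No

K lies on a cycle iff there is a path from K back to itself.
Exploring from K, it never reaches itself; equivalently, its strongly connected component is a singleton.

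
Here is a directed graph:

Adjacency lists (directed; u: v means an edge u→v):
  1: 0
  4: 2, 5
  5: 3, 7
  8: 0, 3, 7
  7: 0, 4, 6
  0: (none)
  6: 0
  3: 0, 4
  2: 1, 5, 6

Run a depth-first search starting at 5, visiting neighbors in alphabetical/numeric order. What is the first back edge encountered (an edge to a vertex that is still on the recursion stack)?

2→5

DFS from 5 (visiting neighbors in alphabetical/numeric order); mark gray on enter, black on exit:
5 gray
  3 gray
    0 gray
    0 black
    4 gray
      2 gray
        1 gray
          1→0: 0 black — skip
        1 black
        2→5: 5 is gray → back edge
First back edge: 2 → 5.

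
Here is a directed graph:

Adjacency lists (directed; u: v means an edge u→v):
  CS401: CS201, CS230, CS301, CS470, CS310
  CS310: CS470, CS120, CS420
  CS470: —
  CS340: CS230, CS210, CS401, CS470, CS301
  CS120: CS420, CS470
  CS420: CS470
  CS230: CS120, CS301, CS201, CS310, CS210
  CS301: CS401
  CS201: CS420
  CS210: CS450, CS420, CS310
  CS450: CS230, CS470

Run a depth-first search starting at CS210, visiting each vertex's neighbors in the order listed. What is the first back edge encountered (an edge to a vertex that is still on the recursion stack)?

DFS from CS210 (visiting each vertex's neighbors in the order listed); mark gray on enter, black on exit:
CS210 gray
  CS450 gray
    CS230 gray
      CS120 gray
        CS420 gray
          CS470 gray
          CS470 black
        CS420 black
        CS120→CS470: CS470 black — skip
      CS120 black
      CS301 gray
        CS401 gray
          CS201 gray
            CS201→CS420: CS420 black — skip
          CS201 black
          CS401→CS230: CS230 is gray → back edge
First back edge: CS401 → CS230.

CS401→CS230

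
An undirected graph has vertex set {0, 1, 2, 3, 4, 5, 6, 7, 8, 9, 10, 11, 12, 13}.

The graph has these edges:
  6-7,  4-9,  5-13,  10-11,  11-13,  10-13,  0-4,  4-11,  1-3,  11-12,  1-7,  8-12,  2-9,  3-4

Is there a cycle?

Yes

DFS, tracking each vertex's parent; an edge to a visited non-parent vertex closes a cycle.
Start from 4:
visit 4 (parent –)
  visit 0 (parent 4)
    0–4: parent, skip
  visit 3 (parent 4)
    visit 1 (parent 3)
      1–3: parent, skip
      visit 7 (parent 1)
        visit 6 (parent 7)
          6–7: parent, skip
        7–1: parent, skip
    3–4: parent, skip
  visit 11 (parent 4)
    11–4: parent, skip
    visit 12 (parent 11)
      12–11: parent, skip
      visit 8 (parent 12)
        8–12: parent, skip
    visit 13 (parent 11)
      visit 5 (parent 13)
        5–13: parent, skip
      visit 10 (parent 13)
        10–13: parent, skip
        10–11: 11 visited and ≠ parent → cycle
Cycle: 11 – 13 – 10 – 11.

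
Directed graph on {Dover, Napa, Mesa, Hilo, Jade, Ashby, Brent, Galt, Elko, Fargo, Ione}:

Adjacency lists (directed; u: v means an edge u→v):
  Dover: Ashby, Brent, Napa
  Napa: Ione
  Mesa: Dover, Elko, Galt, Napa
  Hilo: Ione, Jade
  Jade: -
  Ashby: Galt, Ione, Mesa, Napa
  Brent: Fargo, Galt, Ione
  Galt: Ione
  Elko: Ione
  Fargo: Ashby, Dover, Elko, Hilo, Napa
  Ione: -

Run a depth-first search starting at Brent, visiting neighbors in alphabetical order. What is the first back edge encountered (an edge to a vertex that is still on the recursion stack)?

Dover→Ashby

DFS from Brent (visiting neighbors in alphabetical order); mark gray on enter, black on exit:
Brent gray
  Fargo gray
    Ashby gray
      Galt gray
        Ione gray
        Ione black
      Galt black
      Ashby→Ione: Ione black — skip
      Mesa gray
        Dover gray
          Dover→Ashby: Ashby is gray → back edge
First back edge: Dover → Ashby.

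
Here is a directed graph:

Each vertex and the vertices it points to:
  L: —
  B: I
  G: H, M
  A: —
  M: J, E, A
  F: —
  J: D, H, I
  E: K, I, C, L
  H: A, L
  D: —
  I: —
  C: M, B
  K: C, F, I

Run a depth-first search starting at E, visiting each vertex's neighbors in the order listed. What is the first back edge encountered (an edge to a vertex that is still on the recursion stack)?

DFS from E (visiting each vertex's neighbors in the order listed); mark gray on enter, black on exit:
E gray
  K gray
    C gray
      M gray
        J gray
          D gray
          D black
          H gray
            A gray
            A black
            L gray
            L black
          H black
          I gray
          I black
        J black
        M→E: E is gray → back edge
First back edge: M → E.

M->E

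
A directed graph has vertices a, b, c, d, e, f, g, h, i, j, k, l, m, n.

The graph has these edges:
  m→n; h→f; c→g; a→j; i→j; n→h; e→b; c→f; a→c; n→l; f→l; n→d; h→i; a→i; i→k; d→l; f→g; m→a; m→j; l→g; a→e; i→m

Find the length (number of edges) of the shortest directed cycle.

For each vertex v, BFS finds the shortest path from v back to v.
The shortest such closed walk is i → m → a → i, length 3.

3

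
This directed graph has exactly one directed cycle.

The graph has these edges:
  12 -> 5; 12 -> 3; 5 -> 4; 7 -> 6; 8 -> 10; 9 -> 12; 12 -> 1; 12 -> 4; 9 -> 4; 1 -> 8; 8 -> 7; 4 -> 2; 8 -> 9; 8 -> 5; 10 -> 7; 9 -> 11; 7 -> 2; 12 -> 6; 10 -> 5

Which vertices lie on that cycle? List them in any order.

DFS with gray/black marking from 8:
8 gray
  5 gray
    4 gray
      2 gray
      2 black
    4 black
  5 black
  9 gray
    9→4: 4 black — skip
    11 gray
    11 black
    12 gray
      12→5: 5 black — skip
      6 gray
      6 black
      3 gray
      3 black
      1 gray
        1→8: 8 is gray → back edge
Back edge closes the cycle 8 → 9 → 12 → 1 → 8; its vertices are {1, 8, 9, 12}.

1, 8, 9, 12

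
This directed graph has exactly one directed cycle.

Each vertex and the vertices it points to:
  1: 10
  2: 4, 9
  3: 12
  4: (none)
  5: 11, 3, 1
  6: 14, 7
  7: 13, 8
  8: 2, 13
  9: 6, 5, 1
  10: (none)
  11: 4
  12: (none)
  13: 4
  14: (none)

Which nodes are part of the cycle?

DFS with gray/black marking from 9:
9 gray
  6 gray
    14 gray
    14 black
    7 gray
      13 gray
        4 gray
        4 black
      13 black
      8 gray
        2 gray
          2→4: 4 black — skip
          2→9: 9 is gray → back edge
Back edge closes the cycle 9 → 6 → 7 → 8 → 2 → 9; its vertices are {2, 6, 7, 8, 9}.

2, 6, 7, 8, 9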